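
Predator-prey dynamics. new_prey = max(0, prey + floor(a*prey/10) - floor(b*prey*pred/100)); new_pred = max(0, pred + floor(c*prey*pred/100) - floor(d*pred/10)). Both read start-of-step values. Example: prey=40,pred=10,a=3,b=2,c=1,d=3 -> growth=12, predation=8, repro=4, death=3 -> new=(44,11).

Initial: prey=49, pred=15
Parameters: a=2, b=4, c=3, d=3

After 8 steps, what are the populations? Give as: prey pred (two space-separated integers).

Answer: 0 7

Derivation:
Step 1: prey: 49+9-29=29; pred: 15+22-4=33
Step 2: prey: 29+5-38=0; pred: 33+28-9=52
Step 3: prey: 0+0-0=0; pred: 52+0-15=37
Step 4: prey: 0+0-0=0; pred: 37+0-11=26
Step 5: prey: 0+0-0=0; pred: 26+0-7=19
Step 6: prey: 0+0-0=0; pred: 19+0-5=14
Step 7: prey: 0+0-0=0; pred: 14+0-4=10
Step 8: prey: 0+0-0=0; pred: 10+0-3=7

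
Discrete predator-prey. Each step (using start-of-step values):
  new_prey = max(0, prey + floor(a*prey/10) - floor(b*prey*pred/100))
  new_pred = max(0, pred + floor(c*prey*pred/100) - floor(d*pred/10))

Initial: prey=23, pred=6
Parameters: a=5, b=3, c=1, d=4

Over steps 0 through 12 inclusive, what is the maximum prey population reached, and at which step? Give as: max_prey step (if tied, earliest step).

Step 1: prey: 23+11-4=30; pred: 6+1-2=5
Step 2: prey: 30+15-4=41; pred: 5+1-2=4
Step 3: prey: 41+20-4=57; pred: 4+1-1=4
Step 4: prey: 57+28-6=79; pred: 4+2-1=5
Step 5: prey: 79+39-11=107; pred: 5+3-2=6
Step 6: prey: 107+53-19=141; pred: 6+6-2=10
Step 7: prey: 141+70-42=169; pred: 10+14-4=20
Step 8: prey: 169+84-101=152; pred: 20+33-8=45
Step 9: prey: 152+76-205=23; pred: 45+68-18=95
Step 10: prey: 23+11-65=0; pred: 95+21-38=78
Step 11: prey: 0+0-0=0; pred: 78+0-31=47
Step 12: prey: 0+0-0=0; pred: 47+0-18=29
Max prey = 169 at step 7

Answer: 169 7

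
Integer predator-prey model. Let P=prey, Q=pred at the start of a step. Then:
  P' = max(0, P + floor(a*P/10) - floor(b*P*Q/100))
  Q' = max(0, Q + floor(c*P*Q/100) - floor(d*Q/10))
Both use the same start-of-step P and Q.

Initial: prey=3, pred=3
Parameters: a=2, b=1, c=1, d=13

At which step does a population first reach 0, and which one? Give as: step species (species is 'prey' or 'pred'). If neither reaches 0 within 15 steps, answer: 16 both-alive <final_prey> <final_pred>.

Step 1: prey: 3+0-0=3; pred: 3+0-3=0
First extinction: pred at step 1

Answer: 1 pred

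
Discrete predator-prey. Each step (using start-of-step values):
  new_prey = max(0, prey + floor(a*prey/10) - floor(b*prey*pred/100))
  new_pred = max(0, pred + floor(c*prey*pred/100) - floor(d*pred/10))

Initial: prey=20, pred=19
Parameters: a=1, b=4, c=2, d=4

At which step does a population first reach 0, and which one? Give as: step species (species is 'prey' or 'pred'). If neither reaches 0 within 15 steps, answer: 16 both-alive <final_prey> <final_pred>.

Step 1: prey: 20+2-15=7; pred: 19+7-7=19
Step 2: prey: 7+0-5=2; pred: 19+2-7=14
Step 3: prey: 2+0-1=1; pred: 14+0-5=9
Step 4: prey: 1+0-0=1; pred: 9+0-3=6
Step 5: prey: 1+0-0=1; pred: 6+0-2=4
Step 6: prey: 1+0-0=1; pred: 4+0-1=3
Step 7: prey: 1+0-0=1; pred: 3+0-1=2
Step 8: prey: 1+0-0=1; pred: 2+0-0=2
Steps 9-15: state stable at prey=1, pred=2 (no change)
No extinction within 15 steps

Answer: 16 both-alive 1 2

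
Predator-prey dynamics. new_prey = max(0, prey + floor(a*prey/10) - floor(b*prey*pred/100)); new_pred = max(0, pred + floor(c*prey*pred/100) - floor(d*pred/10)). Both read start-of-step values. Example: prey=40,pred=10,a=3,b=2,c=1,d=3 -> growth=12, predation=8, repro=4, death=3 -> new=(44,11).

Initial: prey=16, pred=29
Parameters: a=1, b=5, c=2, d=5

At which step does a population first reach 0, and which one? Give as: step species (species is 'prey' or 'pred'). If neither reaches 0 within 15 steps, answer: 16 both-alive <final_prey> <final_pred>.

Answer: 1 prey

Derivation:
Step 1: prey: 16+1-23=0; pred: 29+9-14=24
First extinction: prey at step 1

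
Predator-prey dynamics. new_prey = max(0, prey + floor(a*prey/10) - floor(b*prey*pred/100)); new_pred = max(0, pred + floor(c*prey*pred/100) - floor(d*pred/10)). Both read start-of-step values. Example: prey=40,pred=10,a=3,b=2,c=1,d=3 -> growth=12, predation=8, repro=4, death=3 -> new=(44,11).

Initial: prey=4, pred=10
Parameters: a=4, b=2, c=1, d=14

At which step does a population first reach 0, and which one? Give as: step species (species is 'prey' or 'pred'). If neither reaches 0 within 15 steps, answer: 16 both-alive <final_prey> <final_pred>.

Answer: 1 pred

Derivation:
Step 1: prey: 4+1-0=5; pred: 10+0-14=0
First extinction: pred at step 1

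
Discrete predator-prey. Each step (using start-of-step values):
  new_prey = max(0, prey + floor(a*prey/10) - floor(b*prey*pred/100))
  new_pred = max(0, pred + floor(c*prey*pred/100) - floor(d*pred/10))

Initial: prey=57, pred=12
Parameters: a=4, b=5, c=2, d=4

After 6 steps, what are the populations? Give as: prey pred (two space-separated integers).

Answer: 0 7

Derivation:
Step 1: prey: 57+22-34=45; pred: 12+13-4=21
Step 2: prey: 45+18-47=16; pred: 21+18-8=31
Step 3: prey: 16+6-24=0; pred: 31+9-12=28
Step 4: prey: 0+0-0=0; pred: 28+0-11=17
Step 5: prey: 0+0-0=0; pred: 17+0-6=11
Step 6: prey: 0+0-0=0; pred: 11+0-4=7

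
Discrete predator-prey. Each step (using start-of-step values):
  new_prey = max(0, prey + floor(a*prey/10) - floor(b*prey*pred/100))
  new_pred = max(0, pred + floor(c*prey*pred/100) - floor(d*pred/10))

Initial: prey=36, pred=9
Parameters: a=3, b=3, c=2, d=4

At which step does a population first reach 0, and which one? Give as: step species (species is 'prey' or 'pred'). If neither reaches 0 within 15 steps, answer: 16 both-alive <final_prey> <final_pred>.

Answer: 16 both-alive 14 2

Derivation:
Step 1: prey: 36+10-9=37; pred: 9+6-3=12
Step 2: prey: 37+11-13=35; pred: 12+8-4=16
Step 3: prey: 35+10-16=29; pred: 16+11-6=21
Step 4: prey: 29+8-18=19; pred: 21+12-8=25
Step 5: prey: 19+5-14=10; pred: 25+9-10=24
Step 6: prey: 10+3-7=6; pred: 24+4-9=19
Step 7: prey: 6+1-3=4; pred: 19+2-7=14
Step 8: prey: 4+1-1=4; pred: 14+1-5=10
Step 9: prey: 4+1-1=4; pred: 10+0-4=6
Step 10: prey: 4+1-0=5; pred: 6+0-2=4
Step 11: prey: 5+1-0=6; pred: 4+0-1=3
Step 12: prey: 6+1-0=7; pred: 3+0-1=2
Step 13: prey: 7+2-0=9; pred: 2+0-0=2
Step 14: prey: 9+2-0=11; pred: 2+0-0=2
Step 15: prey: 11+3-0=14; pred: 2+0-0=2
No extinction within 15 steps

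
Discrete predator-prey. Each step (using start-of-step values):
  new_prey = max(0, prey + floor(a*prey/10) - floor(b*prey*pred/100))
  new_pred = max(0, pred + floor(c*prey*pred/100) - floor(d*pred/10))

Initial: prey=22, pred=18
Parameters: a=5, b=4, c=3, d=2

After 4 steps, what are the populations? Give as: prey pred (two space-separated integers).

Step 1: prey: 22+11-15=18; pred: 18+11-3=26
Step 2: prey: 18+9-18=9; pred: 26+14-5=35
Step 3: prey: 9+4-12=1; pred: 35+9-7=37
Step 4: prey: 1+0-1=0; pred: 37+1-7=31

Answer: 0 31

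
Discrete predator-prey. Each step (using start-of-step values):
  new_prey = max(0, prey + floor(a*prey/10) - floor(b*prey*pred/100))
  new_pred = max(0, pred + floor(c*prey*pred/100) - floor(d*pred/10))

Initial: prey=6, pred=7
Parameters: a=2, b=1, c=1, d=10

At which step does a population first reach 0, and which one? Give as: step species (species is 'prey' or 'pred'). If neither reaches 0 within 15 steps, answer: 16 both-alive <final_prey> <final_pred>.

Step 1: prey: 6+1-0=7; pred: 7+0-7=0
First extinction: pred at step 1

Answer: 1 pred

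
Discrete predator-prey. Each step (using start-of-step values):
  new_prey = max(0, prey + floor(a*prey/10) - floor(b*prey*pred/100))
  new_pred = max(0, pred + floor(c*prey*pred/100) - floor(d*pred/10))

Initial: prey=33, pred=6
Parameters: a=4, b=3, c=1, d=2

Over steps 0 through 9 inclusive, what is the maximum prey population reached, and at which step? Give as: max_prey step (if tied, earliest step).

Answer: 69 5

Derivation:
Step 1: prey: 33+13-5=41; pred: 6+1-1=6
Step 2: prey: 41+16-7=50; pred: 6+2-1=7
Step 3: prey: 50+20-10=60; pred: 7+3-1=9
Step 4: prey: 60+24-16=68; pred: 9+5-1=13
Step 5: prey: 68+27-26=69; pred: 13+8-2=19
Step 6: prey: 69+27-39=57; pred: 19+13-3=29
Step 7: prey: 57+22-49=30; pred: 29+16-5=40
Step 8: prey: 30+12-36=6; pred: 40+12-8=44
Step 9: prey: 6+2-7=1; pred: 44+2-8=38
Max prey = 69 at step 5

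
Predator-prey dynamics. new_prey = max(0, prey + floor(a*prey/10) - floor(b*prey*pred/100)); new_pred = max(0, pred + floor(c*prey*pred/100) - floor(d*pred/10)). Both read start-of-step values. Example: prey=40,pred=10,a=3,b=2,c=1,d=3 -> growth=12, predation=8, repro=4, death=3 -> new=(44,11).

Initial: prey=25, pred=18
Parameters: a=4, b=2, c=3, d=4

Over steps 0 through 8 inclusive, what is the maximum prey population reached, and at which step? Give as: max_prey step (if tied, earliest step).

Step 1: prey: 25+10-9=26; pred: 18+13-7=24
Step 2: prey: 26+10-12=24; pred: 24+18-9=33
Step 3: prey: 24+9-15=18; pred: 33+23-13=43
Step 4: prey: 18+7-15=10; pred: 43+23-17=49
Step 5: prey: 10+4-9=5; pred: 49+14-19=44
Step 6: prey: 5+2-4=3; pred: 44+6-17=33
Step 7: prey: 3+1-1=3; pred: 33+2-13=22
Step 8: prey: 3+1-1=3; pred: 22+1-8=15
Max prey = 26 at step 1

Answer: 26 1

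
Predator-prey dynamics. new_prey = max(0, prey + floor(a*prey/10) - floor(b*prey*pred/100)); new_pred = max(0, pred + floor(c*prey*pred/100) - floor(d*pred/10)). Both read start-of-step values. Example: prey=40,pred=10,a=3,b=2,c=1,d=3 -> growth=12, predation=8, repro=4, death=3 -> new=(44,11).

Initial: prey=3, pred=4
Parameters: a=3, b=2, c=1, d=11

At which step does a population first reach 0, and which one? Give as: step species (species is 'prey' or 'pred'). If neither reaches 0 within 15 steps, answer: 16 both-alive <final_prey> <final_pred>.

Answer: 1 pred

Derivation:
Step 1: prey: 3+0-0=3; pred: 4+0-4=0
First extinction: pred at step 1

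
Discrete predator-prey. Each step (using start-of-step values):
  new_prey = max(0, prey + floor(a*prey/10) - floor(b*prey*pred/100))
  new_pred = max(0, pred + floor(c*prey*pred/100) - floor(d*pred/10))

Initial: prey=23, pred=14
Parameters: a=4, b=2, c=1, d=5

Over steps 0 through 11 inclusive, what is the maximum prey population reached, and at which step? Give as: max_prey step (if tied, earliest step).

Answer: 157 9

Derivation:
Step 1: prey: 23+9-6=26; pred: 14+3-7=10
Step 2: prey: 26+10-5=31; pred: 10+2-5=7
Step 3: prey: 31+12-4=39; pred: 7+2-3=6
Step 4: prey: 39+15-4=50; pred: 6+2-3=5
Step 5: prey: 50+20-5=65; pred: 5+2-2=5
Step 6: prey: 65+26-6=85; pred: 5+3-2=6
Step 7: prey: 85+34-10=109; pred: 6+5-3=8
Step 8: prey: 109+43-17=135; pred: 8+8-4=12
Step 9: prey: 135+54-32=157; pred: 12+16-6=22
Step 10: prey: 157+62-69=150; pred: 22+34-11=45
Step 11: prey: 150+60-135=75; pred: 45+67-22=90
Max prey = 157 at step 9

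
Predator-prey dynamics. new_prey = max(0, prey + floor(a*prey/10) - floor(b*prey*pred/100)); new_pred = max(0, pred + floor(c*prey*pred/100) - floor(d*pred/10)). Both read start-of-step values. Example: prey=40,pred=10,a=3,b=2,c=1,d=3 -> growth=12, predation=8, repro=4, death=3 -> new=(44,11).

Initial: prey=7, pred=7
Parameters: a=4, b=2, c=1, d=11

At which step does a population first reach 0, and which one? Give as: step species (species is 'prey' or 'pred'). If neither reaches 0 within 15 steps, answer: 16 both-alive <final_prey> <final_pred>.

Step 1: prey: 7+2-0=9; pred: 7+0-7=0
First extinction: pred at step 1

Answer: 1 pred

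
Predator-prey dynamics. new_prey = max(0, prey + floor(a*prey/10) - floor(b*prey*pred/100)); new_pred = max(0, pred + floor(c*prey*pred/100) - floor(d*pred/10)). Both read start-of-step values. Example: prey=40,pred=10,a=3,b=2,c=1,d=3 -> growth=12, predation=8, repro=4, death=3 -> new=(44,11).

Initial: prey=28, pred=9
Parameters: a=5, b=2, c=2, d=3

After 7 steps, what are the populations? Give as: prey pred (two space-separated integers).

Step 1: prey: 28+14-5=37; pred: 9+5-2=12
Step 2: prey: 37+18-8=47; pred: 12+8-3=17
Step 3: prey: 47+23-15=55; pred: 17+15-5=27
Step 4: prey: 55+27-29=53; pred: 27+29-8=48
Step 5: prey: 53+26-50=29; pred: 48+50-14=84
Step 6: prey: 29+14-48=0; pred: 84+48-25=107
Step 7: prey: 0+0-0=0; pred: 107+0-32=75

Answer: 0 75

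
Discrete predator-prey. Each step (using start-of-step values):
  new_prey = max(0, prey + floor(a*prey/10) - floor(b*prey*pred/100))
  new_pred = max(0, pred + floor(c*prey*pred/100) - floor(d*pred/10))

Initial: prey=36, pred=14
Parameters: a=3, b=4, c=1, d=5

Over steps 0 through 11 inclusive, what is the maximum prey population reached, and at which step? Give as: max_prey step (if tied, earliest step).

Answer: 97 11

Derivation:
Step 1: prey: 36+10-20=26; pred: 14+5-7=12
Step 2: prey: 26+7-12=21; pred: 12+3-6=9
Step 3: prey: 21+6-7=20; pred: 9+1-4=6
Step 4: prey: 20+6-4=22; pred: 6+1-3=4
Step 5: prey: 22+6-3=25; pred: 4+0-2=2
Step 6: prey: 25+7-2=30; pred: 2+0-1=1
Step 7: prey: 30+9-1=38; pred: 1+0-0=1
Step 8: prey: 38+11-1=48; pred: 1+0-0=1
Step 9: prey: 48+14-1=61; pred: 1+0-0=1
Step 10: prey: 61+18-2=77; pred: 1+0-0=1
Step 11: prey: 77+23-3=97; pred: 1+0-0=1
Max prey = 97 at step 11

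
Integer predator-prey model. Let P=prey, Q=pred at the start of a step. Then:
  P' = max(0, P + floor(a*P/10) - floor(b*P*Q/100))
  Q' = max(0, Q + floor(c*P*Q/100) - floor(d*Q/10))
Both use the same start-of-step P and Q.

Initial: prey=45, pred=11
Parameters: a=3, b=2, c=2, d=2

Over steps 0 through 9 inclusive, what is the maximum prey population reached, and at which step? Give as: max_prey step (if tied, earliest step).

Answer: 49 1

Derivation:
Step 1: prey: 45+13-9=49; pred: 11+9-2=18
Step 2: prey: 49+14-17=46; pred: 18+17-3=32
Step 3: prey: 46+13-29=30; pred: 32+29-6=55
Step 4: prey: 30+9-33=6; pred: 55+33-11=77
Step 5: prey: 6+1-9=0; pred: 77+9-15=71
Step 6: prey: 0+0-0=0; pred: 71+0-14=57
Step 7: prey: 0+0-0=0; pred: 57+0-11=46
Step 8: prey: 0+0-0=0; pred: 46+0-9=37
Step 9: prey: 0+0-0=0; pred: 37+0-7=30
Max prey = 49 at step 1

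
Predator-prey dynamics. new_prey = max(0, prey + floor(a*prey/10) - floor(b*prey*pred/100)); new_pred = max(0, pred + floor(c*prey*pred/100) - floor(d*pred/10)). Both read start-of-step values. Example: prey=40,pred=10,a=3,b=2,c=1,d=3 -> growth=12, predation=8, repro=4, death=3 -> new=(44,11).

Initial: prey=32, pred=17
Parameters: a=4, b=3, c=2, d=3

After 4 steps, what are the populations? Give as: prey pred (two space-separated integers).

Step 1: prey: 32+12-16=28; pred: 17+10-5=22
Step 2: prey: 28+11-18=21; pred: 22+12-6=28
Step 3: prey: 21+8-17=12; pred: 28+11-8=31
Step 4: prey: 12+4-11=5; pred: 31+7-9=29

Answer: 5 29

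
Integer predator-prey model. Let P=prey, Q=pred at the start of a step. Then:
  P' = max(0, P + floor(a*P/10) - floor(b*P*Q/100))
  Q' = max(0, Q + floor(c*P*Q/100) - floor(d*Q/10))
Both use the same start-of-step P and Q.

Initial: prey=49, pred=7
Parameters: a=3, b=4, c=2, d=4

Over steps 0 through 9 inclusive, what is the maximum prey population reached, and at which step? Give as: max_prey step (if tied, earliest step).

Step 1: prey: 49+14-13=50; pred: 7+6-2=11
Step 2: prey: 50+15-22=43; pred: 11+11-4=18
Step 3: prey: 43+12-30=25; pred: 18+15-7=26
Step 4: prey: 25+7-26=6; pred: 26+13-10=29
Step 5: prey: 6+1-6=1; pred: 29+3-11=21
Step 6: prey: 1+0-0=1; pred: 21+0-8=13
Step 7: prey: 1+0-0=1; pred: 13+0-5=8
Step 8: prey: 1+0-0=1; pred: 8+0-3=5
Step 9: prey: 1+0-0=1; pred: 5+0-2=3
Max prey = 50 at step 1

Answer: 50 1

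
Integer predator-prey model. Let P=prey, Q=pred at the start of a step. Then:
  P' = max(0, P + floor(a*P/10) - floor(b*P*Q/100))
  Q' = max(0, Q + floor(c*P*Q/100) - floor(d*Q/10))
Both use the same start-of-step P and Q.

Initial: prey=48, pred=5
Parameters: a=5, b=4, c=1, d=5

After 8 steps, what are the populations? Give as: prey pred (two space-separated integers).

Step 1: prey: 48+24-9=63; pred: 5+2-2=5
Step 2: prey: 63+31-12=82; pred: 5+3-2=6
Step 3: prey: 82+41-19=104; pred: 6+4-3=7
Step 4: prey: 104+52-29=127; pred: 7+7-3=11
Step 5: prey: 127+63-55=135; pred: 11+13-5=19
Step 6: prey: 135+67-102=100; pred: 19+25-9=35
Step 7: prey: 100+50-140=10; pred: 35+35-17=53
Step 8: prey: 10+5-21=0; pred: 53+5-26=32

Answer: 0 32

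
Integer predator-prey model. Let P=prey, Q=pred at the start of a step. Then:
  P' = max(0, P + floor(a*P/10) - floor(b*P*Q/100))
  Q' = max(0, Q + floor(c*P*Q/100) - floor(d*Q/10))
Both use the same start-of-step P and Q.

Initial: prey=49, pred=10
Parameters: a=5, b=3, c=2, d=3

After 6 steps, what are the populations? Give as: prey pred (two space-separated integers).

Answer: 0 40

Derivation:
Step 1: prey: 49+24-14=59; pred: 10+9-3=16
Step 2: prey: 59+29-28=60; pred: 16+18-4=30
Step 3: prey: 60+30-54=36; pred: 30+36-9=57
Step 4: prey: 36+18-61=0; pred: 57+41-17=81
Step 5: prey: 0+0-0=0; pred: 81+0-24=57
Step 6: prey: 0+0-0=0; pred: 57+0-17=40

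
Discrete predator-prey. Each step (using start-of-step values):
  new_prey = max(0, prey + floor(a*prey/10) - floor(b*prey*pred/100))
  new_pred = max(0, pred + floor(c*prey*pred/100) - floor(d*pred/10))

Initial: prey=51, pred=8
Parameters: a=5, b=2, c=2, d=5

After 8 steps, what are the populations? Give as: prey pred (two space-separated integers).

Step 1: prey: 51+25-8=68; pred: 8+8-4=12
Step 2: prey: 68+34-16=86; pred: 12+16-6=22
Step 3: prey: 86+43-37=92; pred: 22+37-11=48
Step 4: prey: 92+46-88=50; pred: 48+88-24=112
Step 5: prey: 50+25-112=0; pred: 112+112-56=168
Step 6: prey: 0+0-0=0; pred: 168+0-84=84
Step 7: prey: 0+0-0=0; pred: 84+0-42=42
Step 8: prey: 0+0-0=0; pred: 42+0-21=21

Answer: 0 21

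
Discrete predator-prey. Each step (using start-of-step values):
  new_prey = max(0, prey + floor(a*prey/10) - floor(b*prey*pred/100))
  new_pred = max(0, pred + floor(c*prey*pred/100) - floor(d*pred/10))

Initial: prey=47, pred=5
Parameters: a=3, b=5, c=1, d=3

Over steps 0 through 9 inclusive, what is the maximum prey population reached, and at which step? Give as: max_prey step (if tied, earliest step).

Step 1: prey: 47+14-11=50; pred: 5+2-1=6
Step 2: prey: 50+15-15=50; pred: 6+3-1=8
Step 3: prey: 50+15-20=45; pred: 8+4-2=10
Step 4: prey: 45+13-22=36; pred: 10+4-3=11
Step 5: prey: 36+10-19=27; pred: 11+3-3=11
Step 6: prey: 27+8-14=21; pred: 11+2-3=10
Step 7: prey: 21+6-10=17; pred: 10+2-3=9
Step 8: prey: 17+5-7=15; pred: 9+1-2=8
Step 9: prey: 15+4-6=13; pred: 8+1-2=7
Max prey = 50 at step 1

Answer: 50 1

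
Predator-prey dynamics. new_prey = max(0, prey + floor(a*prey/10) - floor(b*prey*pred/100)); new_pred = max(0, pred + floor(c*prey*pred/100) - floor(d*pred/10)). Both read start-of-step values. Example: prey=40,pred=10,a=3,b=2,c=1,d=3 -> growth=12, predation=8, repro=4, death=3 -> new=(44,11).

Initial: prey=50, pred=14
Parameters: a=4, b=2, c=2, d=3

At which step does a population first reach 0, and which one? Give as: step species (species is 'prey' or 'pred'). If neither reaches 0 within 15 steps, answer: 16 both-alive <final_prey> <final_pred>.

Step 1: prey: 50+20-14=56; pred: 14+14-4=24
Step 2: prey: 56+22-26=52; pred: 24+26-7=43
Step 3: prey: 52+20-44=28; pred: 43+44-12=75
Step 4: prey: 28+11-42=0; pred: 75+42-22=95
First extinction: prey at step 4

Answer: 4 prey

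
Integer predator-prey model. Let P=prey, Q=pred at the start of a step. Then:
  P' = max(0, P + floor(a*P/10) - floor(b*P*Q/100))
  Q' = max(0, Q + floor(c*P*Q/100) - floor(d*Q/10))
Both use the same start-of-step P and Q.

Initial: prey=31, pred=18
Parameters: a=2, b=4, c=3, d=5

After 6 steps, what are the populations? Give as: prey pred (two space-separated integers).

Answer: 1 2

Derivation:
Step 1: prey: 31+6-22=15; pred: 18+16-9=25
Step 2: prey: 15+3-15=3; pred: 25+11-12=24
Step 3: prey: 3+0-2=1; pred: 24+2-12=14
Step 4: prey: 1+0-0=1; pred: 14+0-7=7
Step 5: prey: 1+0-0=1; pred: 7+0-3=4
Step 6: prey: 1+0-0=1; pred: 4+0-2=2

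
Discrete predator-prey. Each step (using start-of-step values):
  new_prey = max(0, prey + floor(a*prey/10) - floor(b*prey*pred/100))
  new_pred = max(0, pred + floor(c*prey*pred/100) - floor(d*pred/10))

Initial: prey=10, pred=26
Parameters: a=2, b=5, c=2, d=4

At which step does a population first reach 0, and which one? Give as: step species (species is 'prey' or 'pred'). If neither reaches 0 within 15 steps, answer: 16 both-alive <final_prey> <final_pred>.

Answer: 1 prey

Derivation:
Step 1: prey: 10+2-13=0; pred: 26+5-10=21
First extinction: prey at step 1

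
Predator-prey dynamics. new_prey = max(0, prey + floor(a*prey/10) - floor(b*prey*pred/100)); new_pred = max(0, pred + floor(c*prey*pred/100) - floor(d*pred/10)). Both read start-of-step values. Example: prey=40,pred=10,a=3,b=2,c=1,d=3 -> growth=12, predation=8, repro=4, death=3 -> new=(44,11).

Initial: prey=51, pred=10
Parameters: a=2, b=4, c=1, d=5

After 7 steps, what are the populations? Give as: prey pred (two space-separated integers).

Step 1: prey: 51+10-20=41; pred: 10+5-5=10
Step 2: prey: 41+8-16=33; pred: 10+4-5=9
Step 3: prey: 33+6-11=28; pred: 9+2-4=7
Step 4: prey: 28+5-7=26; pred: 7+1-3=5
Step 5: prey: 26+5-5=26; pred: 5+1-2=4
Step 6: prey: 26+5-4=27; pred: 4+1-2=3
Step 7: prey: 27+5-3=29; pred: 3+0-1=2

Answer: 29 2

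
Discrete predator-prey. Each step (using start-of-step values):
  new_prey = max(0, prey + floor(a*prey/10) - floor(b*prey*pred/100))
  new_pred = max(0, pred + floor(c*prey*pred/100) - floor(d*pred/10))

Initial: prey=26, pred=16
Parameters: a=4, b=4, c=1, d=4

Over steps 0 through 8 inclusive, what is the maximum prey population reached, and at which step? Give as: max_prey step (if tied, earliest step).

Answer: 40 8

Derivation:
Step 1: prey: 26+10-16=20; pred: 16+4-6=14
Step 2: prey: 20+8-11=17; pred: 14+2-5=11
Step 3: prey: 17+6-7=16; pred: 11+1-4=8
Step 4: prey: 16+6-5=17; pred: 8+1-3=6
Step 5: prey: 17+6-4=19; pred: 6+1-2=5
Step 6: prey: 19+7-3=23; pred: 5+0-2=3
Step 7: prey: 23+9-2=30; pred: 3+0-1=2
Step 8: prey: 30+12-2=40; pred: 2+0-0=2
Max prey = 40 at step 8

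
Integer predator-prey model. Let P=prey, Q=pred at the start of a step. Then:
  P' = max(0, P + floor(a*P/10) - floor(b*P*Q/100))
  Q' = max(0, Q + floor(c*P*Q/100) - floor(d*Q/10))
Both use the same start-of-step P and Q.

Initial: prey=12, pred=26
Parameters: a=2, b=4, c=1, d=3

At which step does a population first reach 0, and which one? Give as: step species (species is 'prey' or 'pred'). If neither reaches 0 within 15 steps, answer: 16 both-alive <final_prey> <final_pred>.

Step 1: prey: 12+2-12=2; pred: 26+3-7=22
Step 2: prey: 2+0-1=1; pred: 22+0-6=16
Step 3: prey: 1+0-0=1; pred: 16+0-4=12
Step 4: prey: 1+0-0=1; pred: 12+0-3=9
Step 5: prey: 1+0-0=1; pred: 9+0-2=7
Step 6: prey: 1+0-0=1; pred: 7+0-2=5
Step 7: prey: 1+0-0=1; pred: 5+0-1=4
Step 8: prey: 1+0-0=1; pred: 4+0-1=3
Step 9: prey: 1+0-0=1; pred: 3+0-0=3
Steps 10-15: state stable at prey=1, pred=3 (no change)
No extinction within 15 steps

Answer: 16 both-alive 1 3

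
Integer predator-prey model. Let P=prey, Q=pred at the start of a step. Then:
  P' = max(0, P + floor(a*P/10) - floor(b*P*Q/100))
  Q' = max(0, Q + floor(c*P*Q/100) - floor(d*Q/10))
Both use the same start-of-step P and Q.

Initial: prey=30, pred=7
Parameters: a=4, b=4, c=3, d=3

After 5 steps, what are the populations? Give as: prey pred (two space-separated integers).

Answer: 0 34

Derivation:
Step 1: prey: 30+12-8=34; pred: 7+6-2=11
Step 2: prey: 34+13-14=33; pred: 11+11-3=19
Step 3: prey: 33+13-25=21; pred: 19+18-5=32
Step 4: prey: 21+8-26=3; pred: 32+20-9=43
Step 5: prey: 3+1-5=0; pred: 43+3-12=34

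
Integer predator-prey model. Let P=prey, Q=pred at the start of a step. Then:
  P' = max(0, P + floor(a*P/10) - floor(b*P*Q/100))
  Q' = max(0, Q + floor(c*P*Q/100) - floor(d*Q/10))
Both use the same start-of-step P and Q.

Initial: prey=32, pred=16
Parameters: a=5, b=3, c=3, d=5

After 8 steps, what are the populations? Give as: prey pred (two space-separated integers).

Step 1: prey: 32+16-15=33; pred: 16+15-8=23
Step 2: prey: 33+16-22=27; pred: 23+22-11=34
Step 3: prey: 27+13-27=13; pred: 34+27-17=44
Step 4: prey: 13+6-17=2; pred: 44+17-22=39
Step 5: prey: 2+1-2=1; pred: 39+2-19=22
Step 6: prey: 1+0-0=1; pred: 22+0-11=11
Step 7: prey: 1+0-0=1; pred: 11+0-5=6
Step 8: prey: 1+0-0=1; pred: 6+0-3=3

Answer: 1 3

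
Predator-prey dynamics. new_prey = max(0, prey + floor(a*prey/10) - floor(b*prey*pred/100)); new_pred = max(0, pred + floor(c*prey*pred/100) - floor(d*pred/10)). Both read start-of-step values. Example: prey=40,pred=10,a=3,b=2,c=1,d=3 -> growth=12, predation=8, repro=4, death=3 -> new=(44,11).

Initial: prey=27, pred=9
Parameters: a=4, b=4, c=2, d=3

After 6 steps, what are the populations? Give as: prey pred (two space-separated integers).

Step 1: prey: 27+10-9=28; pred: 9+4-2=11
Step 2: prey: 28+11-12=27; pred: 11+6-3=14
Step 3: prey: 27+10-15=22; pred: 14+7-4=17
Step 4: prey: 22+8-14=16; pred: 17+7-5=19
Step 5: prey: 16+6-12=10; pred: 19+6-5=20
Step 6: prey: 10+4-8=6; pred: 20+4-6=18

Answer: 6 18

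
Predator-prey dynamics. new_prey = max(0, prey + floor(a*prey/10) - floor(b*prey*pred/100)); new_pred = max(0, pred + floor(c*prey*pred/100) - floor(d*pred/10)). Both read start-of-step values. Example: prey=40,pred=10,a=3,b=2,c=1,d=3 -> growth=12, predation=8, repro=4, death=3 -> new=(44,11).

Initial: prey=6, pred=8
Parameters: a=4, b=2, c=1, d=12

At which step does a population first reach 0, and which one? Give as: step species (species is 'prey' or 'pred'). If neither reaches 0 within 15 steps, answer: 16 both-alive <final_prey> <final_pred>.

Step 1: prey: 6+2-0=8; pred: 8+0-9=0
First extinction: pred at step 1

Answer: 1 pred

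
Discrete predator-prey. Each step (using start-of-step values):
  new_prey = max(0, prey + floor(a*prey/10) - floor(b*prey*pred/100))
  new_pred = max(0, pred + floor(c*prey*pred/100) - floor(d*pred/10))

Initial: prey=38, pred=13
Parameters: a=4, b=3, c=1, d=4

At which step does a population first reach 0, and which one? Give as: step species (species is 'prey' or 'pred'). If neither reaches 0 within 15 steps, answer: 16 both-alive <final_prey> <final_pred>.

Answer: 16 both-alive 44 13

Derivation:
Step 1: prey: 38+15-14=39; pred: 13+4-5=12
Step 2: prey: 39+15-14=40; pred: 12+4-4=12
Step 3: prey: 40+16-14=42; pred: 12+4-4=12
Step 4: prey: 42+16-15=43; pred: 12+5-4=13
Step 5: prey: 43+17-16=44; pred: 13+5-5=13
Step 6: prey: 44+17-17=44; pred: 13+5-5=13
Steps 7-15: state stable at prey=44, pred=13 (no change)
No extinction within 15 steps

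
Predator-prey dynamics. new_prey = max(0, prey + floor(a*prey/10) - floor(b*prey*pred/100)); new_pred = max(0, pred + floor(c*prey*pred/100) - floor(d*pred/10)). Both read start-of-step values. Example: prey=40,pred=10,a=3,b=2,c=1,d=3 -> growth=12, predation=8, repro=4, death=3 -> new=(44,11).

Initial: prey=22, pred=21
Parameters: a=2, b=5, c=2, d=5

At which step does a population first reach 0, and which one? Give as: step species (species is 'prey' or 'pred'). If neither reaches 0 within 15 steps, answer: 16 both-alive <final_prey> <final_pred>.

Step 1: prey: 22+4-23=3; pred: 21+9-10=20
Step 2: prey: 3+0-3=0; pred: 20+1-10=11
First extinction: prey at step 2

Answer: 2 prey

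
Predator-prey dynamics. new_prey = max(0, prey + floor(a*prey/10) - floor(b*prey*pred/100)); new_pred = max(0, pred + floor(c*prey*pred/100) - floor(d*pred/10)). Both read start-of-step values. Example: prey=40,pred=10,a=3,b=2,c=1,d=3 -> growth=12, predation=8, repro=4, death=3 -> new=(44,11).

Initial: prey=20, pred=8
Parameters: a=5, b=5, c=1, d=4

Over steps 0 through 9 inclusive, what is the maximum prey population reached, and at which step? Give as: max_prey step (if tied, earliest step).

Step 1: prey: 20+10-8=22; pred: 8+1-3=6
Step 2: prey: 22+11-6=27; pred: 6+1-2=5
Step 3: prey: 27+13-6=34; pred: 5+1-2=4
Step 4: prey: 34+17-6=45; pred: 4+1-1=4
Step 5: prey: 45+22-9=58; pred: 4+1-1=4
Step 6: prey: 58+29-11=76; pred: 4+2-1=5
Step 7: prey: 76+38-19=95; pred: 5+3-2=6
Step 8: prey: 95+47-28=114; pred: 6+5-2=9
Step 9: prey: 114+57-51=120; pred: 9+10-3=16
Max prey = 120 at step 9

Answer: 120 9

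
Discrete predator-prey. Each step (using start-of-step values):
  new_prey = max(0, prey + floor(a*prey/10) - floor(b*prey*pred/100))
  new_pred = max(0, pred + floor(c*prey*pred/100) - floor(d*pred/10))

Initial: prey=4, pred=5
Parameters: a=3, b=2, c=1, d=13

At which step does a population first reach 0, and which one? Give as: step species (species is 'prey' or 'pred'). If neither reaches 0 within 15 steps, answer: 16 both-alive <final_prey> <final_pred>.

Step 1: prey: 4+1-0=5; pred: 5+0-6=0
First extinction: pred at step 1

Answer: 1 pred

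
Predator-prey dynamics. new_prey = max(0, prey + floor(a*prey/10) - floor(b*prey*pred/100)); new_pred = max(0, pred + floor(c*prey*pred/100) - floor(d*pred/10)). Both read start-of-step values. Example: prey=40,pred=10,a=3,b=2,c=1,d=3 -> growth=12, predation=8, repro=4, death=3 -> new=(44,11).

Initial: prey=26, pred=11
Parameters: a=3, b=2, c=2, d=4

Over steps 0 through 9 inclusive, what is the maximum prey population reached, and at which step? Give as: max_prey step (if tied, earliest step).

Step 1: prey: 26+7-5=28; pred: 11+5-4=12
Step 2: prey: 28+8-6=30; pred: 12+6-4=14
Step 3: prey: 30+9-8=31; pred: 14+8-5=17
Step 4: prey: 31+9-10=30; pred: 17+10-6=21
Step 5: prey: 30+9-12=27; pred: 21+12-8=25
Step 6: prey: 27+8-13=22; pred: 25+13-10=28
Step 7: prey: 22+6-12=16; pred: 28+12-11=29
Step 8: prey: 16+4-9=11; pred: 29+9-11=27
Step 9: prey: 11+3-5=9; pred: 27+5-10=22
Max prey = 31 at step 3

Answer: 31 3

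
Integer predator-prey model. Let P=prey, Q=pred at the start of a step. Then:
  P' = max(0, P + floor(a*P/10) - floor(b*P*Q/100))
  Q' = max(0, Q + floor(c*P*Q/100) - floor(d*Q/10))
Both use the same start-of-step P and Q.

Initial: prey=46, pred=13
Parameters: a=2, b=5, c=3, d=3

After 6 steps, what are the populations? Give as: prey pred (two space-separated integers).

Answer: 0 10

Derivation:
Step 1: prey: 46+9-29=26; pred: 13+17-3=27
Step 2: prey: 26+5-35=0; pred: 27+21-8=40
Step 3: prey: 0+0-0=0; pred: 40+0-12=28
Step 4: prey: 0+0-0=0; pred: 28+0-8=20
Step 5: prey: 0+0-0=0; pred: 20+0-6=14
Step 6: prey: 0+0-0=0; pred: 14+0-4=10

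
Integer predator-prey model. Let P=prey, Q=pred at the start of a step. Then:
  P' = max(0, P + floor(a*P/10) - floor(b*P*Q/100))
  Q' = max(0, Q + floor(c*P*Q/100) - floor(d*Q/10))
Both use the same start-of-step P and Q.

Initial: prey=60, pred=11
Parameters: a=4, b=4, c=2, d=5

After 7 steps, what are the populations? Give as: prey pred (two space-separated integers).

Answer: 0 3

Derivation:
Step 1: prey: 60+24-26=58; pred: 11+13-5=19
Step 2: prey: 58+23-44=37; pred: 19+22-9=32
Step 3: prey: 37+14-47=4; pred: 32+23-16=39
Step 4: prey: 4+1-6=0; pred: 39+3-19=23
Step 5: prey: 0+0-0=0; pred: 23+0-11=12
Step 6: prey: 0+0-0=0; pred: 12+0-6=6
Step 7: prey: 0+0-0=0; pred: 6+0-3=3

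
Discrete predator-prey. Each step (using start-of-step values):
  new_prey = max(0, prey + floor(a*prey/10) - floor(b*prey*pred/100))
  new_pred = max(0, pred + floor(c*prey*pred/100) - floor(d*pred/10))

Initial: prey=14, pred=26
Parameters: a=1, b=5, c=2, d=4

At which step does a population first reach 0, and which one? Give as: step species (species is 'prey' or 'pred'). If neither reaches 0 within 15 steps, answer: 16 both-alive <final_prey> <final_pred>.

Step 1: prey: 14+1-18=0; pred: 26+7-10=23
First extinction: prey at step 1

Answer: 1 prey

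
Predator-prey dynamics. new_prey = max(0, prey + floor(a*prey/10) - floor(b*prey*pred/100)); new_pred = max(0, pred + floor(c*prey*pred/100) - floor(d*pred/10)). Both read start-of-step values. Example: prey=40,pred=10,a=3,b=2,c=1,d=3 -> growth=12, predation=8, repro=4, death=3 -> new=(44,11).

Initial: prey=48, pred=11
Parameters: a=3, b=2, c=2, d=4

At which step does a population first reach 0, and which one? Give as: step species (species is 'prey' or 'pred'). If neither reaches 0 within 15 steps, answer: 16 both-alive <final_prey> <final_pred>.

Step 1: prey: 48+14-10=52; pred: 11+10-4=17
Step 2: prey: 52+15-17=50; pred: 17+17-6=28
Step 3: prey: 50+15-28=37; pred: 28+28-11=45
Step 4: prey: 37+11-33=15; pred: 45+33-18=60
Step 5: prey: 15+4-18=1; pred: 60+18-24=54
Step 6: prey: 1+0-1=0; pred: 54+1-21=34
First extinction: prey at step 6

Answer: 6 prey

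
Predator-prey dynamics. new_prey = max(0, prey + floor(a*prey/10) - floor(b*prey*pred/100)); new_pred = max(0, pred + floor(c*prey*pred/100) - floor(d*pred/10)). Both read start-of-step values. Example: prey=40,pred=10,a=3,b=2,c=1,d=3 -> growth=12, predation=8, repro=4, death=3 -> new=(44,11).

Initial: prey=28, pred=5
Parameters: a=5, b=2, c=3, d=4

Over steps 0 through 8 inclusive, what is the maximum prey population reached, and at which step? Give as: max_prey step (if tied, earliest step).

Answer: 68 3

Derivation:
Step 1: prey: 28+14-2=40; pred: 5+4-2=7
Step 2: prey: 40+20-5=55; pred: 7+8-2=13
Step 3: prey: 55+27-14=68; pred: 13+21-5=29
Step 4: prey: 68+34-39=63; pred: 29+59-11=77
Step 5: prey: 63+31-97=0; pred: 77+145-30=192
Step 6: prey: 0+0-0=0; pred: 192+0-76=116
Step 7: prey: 0+0-0=0; pred: 116+0-46=70
Step 8: prey: 0+0-0=0; pred: 70+0-28=42
Max prey = 68 at step 3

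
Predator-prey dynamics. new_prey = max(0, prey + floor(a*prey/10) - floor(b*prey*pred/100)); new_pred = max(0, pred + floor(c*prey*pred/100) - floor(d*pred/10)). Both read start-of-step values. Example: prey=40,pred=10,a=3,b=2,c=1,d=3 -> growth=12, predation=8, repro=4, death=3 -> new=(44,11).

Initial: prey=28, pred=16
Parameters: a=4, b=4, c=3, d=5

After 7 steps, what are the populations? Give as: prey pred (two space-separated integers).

Answer: 5 2

Derivation:
Step 1: prey: 28+11-17=22; pred: 16+13-8=21
Step 2: prey: 22+8-18=12; pred: 21+13-10=24
Step 3: prey: 12+4-11=5; pred: 24+8-12=20
Step 4: prey: 5+2-4=3; pred: 20+3-10=13
Step 5: prey: 3+1-1=3; pred: 13+1-6=8
Step 6: prey: 3+1-0=4; pred: 8+0-4=4
Step 7: prey: 4+1-0=5; pred: 4+0-2=2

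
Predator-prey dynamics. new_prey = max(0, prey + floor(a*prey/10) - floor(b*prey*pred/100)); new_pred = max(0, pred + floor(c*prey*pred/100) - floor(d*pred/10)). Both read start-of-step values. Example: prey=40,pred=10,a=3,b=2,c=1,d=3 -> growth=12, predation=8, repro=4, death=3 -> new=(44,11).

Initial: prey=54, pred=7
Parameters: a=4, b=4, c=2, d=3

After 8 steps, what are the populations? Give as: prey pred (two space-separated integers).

Answer: 0 14

Derivation:
Step 1: prey: 54+21-15=60; pred: 7+7-2=12
Step 2: prey: 60+24-28=56; pred: 12+14-3=23
Step 3: prey: 56+22-51=27; pred: 23+25-6=42
Step 4: prey: 27+10-45=0; pred: 42+22-12=52
Step 5: prey: 0+0-0=0; pred: 52+0-15=37
Step 6: prey: 0+0-0=0; pred: 37+0-11=26
Step 7: prey: 0+0-0=0; pred: 26+0-7=19
Step 8: prey: 0+0-0=0; pred: 19+0-5=14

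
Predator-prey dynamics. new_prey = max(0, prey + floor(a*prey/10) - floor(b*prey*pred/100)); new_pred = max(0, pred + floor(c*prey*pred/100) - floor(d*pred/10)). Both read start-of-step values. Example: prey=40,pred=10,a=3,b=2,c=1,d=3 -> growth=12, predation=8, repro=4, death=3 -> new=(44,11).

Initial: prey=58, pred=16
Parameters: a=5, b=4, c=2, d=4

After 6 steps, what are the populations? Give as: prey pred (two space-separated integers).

Step 1: prey: 58+29-37=50; pred: 16+18-6=28
Step 2: prey: 50+25-56=19; pred: 28+28-11=45
Step 3: prey: 19+9-34=0; pred: 45+17-18=44
Step 4: prey: 0+0-0=0; pred: 44+0-17=27
Step 5: prey: 0+0-0=0; pred: 27+0-10=17
Step 6: prey: 0+0-0=0; pred: 17+0-6=11

Answer: 0 11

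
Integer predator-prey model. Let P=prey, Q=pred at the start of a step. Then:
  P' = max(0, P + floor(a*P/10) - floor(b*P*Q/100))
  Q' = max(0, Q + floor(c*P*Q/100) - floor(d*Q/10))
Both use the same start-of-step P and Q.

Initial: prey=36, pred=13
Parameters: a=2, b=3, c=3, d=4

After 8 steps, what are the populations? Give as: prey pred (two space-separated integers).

Answer: 0 4

Derivation:
Step 1: prey: 36+7-14=29; pred: 13+14-5=22
Step 2: prey: 29+5-19=15; pred: 22+19-8=33
Step 3: prey: 15+3-14=4; pred: 33+14-13=34
Step 4: prey: 4+0-4=0; pred: 34+4-13=25
Step 5: prey: 0+0-0=0; pred: 25+0-10=15
Step 6: prey: 0+0-0=0; pred: 15+0-6=9
Step 7: prey: 0+0-0=0; pred: 9+0-3=6
Step 8: prey: 0+0-0=0; pred: 6+0-2=4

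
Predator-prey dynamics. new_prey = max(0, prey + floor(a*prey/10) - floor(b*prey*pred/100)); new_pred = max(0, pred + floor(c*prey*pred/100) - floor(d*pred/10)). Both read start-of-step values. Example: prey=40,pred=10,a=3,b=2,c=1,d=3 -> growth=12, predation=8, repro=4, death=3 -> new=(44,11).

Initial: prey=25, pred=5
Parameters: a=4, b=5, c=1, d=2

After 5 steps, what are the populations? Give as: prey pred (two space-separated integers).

Step 1: prey: 25+10-6=29; pred: 5+1-1=5
Step 2: prey: 29+11-7=33; pred: 5+1-1=5
Step 3: prey: 33+13-8=38; pred: 5+1-1=5
Step 4: prey: 38+15-9=44; pred: 5+1-1=5
Step 5: prey: 44+17-11=50; pred: 5+2-1=6

Answer: 50 6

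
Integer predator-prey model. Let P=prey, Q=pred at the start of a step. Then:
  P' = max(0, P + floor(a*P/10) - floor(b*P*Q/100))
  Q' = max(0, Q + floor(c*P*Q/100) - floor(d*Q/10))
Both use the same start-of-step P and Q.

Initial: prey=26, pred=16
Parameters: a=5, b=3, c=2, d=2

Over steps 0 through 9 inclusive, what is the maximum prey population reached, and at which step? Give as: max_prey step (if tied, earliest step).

Step 1: prey: 26+13-12=27; pred: 16+8-3=21
Step 2: prey: 27+13-17=23; pred: 21+11-4=28
Step 3: prey: 23+11-19=15; pred: 28+12-5=35
Step 4: prey: 15+7-15=7; pred: 35+10-7=38
Step 5: prey: 7+3-7=3; pred: 38+5-7=36
Step 6: prey: 3+1-3=1; pred: 36+2-7=31
Step 7: prey: 1+0-0=1; pred: 31+0-6=25
Step 8: prey: 1+0-0=1; pred: 25+0-5=20
Step 9: prey: 1+0-0=1; pred: 20+0-4=16
Max prey = 27 at step 1

Answer: 27 1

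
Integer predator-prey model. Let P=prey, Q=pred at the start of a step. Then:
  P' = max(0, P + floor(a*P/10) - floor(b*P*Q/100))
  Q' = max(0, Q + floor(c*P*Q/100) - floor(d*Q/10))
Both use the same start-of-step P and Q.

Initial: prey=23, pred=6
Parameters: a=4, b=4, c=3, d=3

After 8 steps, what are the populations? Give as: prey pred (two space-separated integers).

Step 1: prey: 23+9-5=27; pred: 6+4-1=9
Step 2: prey: 27+10-9=28; pred: 9+7-2=14
Step 3: prey: 28+11-15=24; pred: 14+11-4=21
Step 4: prey: 24+9-20=13; pred: 21+15-6=30
Step 5: prey: 13+5-15=3; pred: 30+11-9=32
Step 6: prey: 3+1-3=1; pred: 32+2-9=25
Step 7: prey: 1+0-1=0; pred: 25+0-7=18
Step 8: prey: 0+0-0=0; pred: 18+0-5=13

Answer: 0 13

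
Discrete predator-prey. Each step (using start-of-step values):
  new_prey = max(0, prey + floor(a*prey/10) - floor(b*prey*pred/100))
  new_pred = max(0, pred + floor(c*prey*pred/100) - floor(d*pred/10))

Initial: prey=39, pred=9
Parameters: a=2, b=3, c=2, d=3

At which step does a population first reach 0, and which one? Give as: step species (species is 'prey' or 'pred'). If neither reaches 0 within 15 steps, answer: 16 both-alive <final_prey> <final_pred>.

Answer: 16 both-alive 1 3

Derivation:
Step 1: prey: 39+7-10=36; pred: 9+7-2=14
Step 2: prey: 36+7-15=28; pred: 14+10-4=20
Step 3: prey: 28+5-16=17; pred: 20+11-6=25
Step 4: prey: 17+3-12=8; pred: 25+8-7=26
Step 5: prey: 8+1-6=3; pred: 26+4-7=23
Step 6: prey: 3+0-2=1; pred: 23+1-6=18
Step 7: prey: 1+0-0=1; pred: 18+0-5=13
Step 8: prey: 1+0-0=1; pred: 13+0-3=10
Step 9: prey: 1+0-0=1; pred: 10+0-3=7
Step 10: prey: 1+0-0=1; pred: 7+0-2=5
Step 11: prey: 1+0-0=1; pred: 5+0-1=4
Step 12: prey: 1+0-0=1; pred: 4+0-1=3
Step 13: prey: 1+0-0=1; pred: 3+0-0=3
Steps 14-15: state stable at prey=1, pred=3 (no change)
No extinction within 15 steps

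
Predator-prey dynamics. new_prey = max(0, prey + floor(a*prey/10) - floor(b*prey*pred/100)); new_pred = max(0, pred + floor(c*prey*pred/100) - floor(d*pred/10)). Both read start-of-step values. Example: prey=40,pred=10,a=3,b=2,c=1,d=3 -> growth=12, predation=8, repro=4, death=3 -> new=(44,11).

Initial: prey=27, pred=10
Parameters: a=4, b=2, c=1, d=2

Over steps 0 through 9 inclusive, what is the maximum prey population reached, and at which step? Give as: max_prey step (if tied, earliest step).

Answer: 56 5

Derivation:
Step 1: prey: 27+10-5=32; pred: 10+2-2=10
Step 2: prey: 32+12-6=38; pred: 10+3-2=11
Step 3: prey: 38+15-8=45; pred: 11+4-2=13
Step 4: prey: 45+18-11=52; pred: 13+5-2=16
Step 5: prey: 52+20-16=56; pred: 16+8-3=21
Step 6: prey: 56+22-23=55; pred: 21+11-4=28
Step 7: prey: 55+22-30=47; pred: 28+15-5=38
Step 8: prey: 47+18-35=30; pred: 38+17-7=48
Step 9: prey: 30+12-28=14; pred: 48+14-9=53
Max prey = 56 at step 5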